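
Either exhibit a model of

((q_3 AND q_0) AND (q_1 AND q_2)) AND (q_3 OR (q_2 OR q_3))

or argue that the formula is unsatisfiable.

q_0: True, q_1: True, q_2: True, q_3: True

  (q_3 AND q_0) AND (q_1 AND q_2) = True
    q_3 AND q_0 = True
    q_1 AND q_2 = True
  q_3 OR (q_2 OR q_3) = True
    q_2 OR q_3 = True
Both conjuncts True, so the formula holds.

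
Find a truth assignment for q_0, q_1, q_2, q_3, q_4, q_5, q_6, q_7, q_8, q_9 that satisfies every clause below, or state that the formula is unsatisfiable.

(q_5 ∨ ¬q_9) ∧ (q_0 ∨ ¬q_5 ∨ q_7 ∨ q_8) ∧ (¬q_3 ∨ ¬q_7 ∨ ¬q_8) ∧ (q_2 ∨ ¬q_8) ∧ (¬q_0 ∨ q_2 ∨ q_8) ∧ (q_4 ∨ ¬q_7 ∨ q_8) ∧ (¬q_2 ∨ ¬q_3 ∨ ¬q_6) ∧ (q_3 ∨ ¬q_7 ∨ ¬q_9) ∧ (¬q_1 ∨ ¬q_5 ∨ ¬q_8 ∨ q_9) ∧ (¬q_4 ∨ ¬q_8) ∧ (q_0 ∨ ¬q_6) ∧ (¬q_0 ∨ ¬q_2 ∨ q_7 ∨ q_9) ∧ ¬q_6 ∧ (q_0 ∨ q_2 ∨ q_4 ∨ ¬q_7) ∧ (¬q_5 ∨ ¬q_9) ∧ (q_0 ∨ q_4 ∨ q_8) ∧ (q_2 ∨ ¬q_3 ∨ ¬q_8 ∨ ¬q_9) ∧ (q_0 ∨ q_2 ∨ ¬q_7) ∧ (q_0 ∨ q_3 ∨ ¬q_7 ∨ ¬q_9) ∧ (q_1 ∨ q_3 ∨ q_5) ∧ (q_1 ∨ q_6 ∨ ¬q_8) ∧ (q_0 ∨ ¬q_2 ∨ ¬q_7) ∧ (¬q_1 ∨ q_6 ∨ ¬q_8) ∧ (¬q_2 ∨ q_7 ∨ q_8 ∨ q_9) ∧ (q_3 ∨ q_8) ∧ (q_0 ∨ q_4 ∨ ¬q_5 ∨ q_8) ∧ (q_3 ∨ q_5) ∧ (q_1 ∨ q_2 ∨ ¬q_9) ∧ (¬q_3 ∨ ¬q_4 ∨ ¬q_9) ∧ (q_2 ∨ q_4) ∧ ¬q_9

Unit clause (¬q_6) forces q_6 = False.
Unit clause (¬q_9) forces q_9 = False.
Set q_0 = True.
Set q_1 = True.
  then (¬q_1 ∨ q_6 ∨ ¬q_8) forces q_8 = False.
  then (q_3 ∨ q_8) forces q_3 = True.
  then (¬q_0 ∨ q_2 ∨ q_8) forces q_2 = True.
  then (¬q_0 ∨ ¬q_2 ∨ q_7 ∨ q_9) forces q_7 = True.
  then (q_4 ∨ ¬q_7 ∨ q_8) forces q_4 = True.
Set q_5 = True.
All clauses satisfied.

q_0 = True, q_1 = True, q_2 = True, q_3 = True, q_4 = True, q_5 = True, q_6 = False, q_7 = True, q_8 = False, q_9 = False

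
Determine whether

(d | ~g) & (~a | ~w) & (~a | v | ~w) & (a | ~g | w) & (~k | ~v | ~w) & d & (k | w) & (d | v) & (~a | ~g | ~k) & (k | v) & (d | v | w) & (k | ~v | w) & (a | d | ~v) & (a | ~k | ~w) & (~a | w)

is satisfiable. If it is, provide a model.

a = False; g = False; k = True; d = True; w = False; v = True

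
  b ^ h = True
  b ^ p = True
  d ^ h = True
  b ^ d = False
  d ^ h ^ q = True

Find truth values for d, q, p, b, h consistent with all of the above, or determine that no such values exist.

d: True; q: False; p: False; b: True; h: False

b ^ h = T ^ F = True ✓
b ^ p = T ^ F = True ✓
d ^ h = T ^ F = True ✓
b ^ d = T ^ T = False ✓
d ^ h ^ q = T ^ F ^ F = True ✓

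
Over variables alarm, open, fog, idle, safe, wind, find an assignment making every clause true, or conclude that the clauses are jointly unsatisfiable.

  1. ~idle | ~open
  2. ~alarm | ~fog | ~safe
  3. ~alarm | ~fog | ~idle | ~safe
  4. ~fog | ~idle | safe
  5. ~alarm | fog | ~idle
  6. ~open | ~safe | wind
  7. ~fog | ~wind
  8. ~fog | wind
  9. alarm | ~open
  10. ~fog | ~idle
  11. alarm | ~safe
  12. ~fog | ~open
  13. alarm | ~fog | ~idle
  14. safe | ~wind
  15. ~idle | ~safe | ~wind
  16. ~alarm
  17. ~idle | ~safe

alarm = False, open = False, fog = False, idle = True, safe = False, wind = False

Unit clause (~alarm) forces alarm = False.
In (alarm | ~open) only ~open is left, so open = False.
In (alarm | ~safe) only ~safe is left, so safe = False.
In (safe | ~wind) only ~wind is left, so wind = False.
In (~fog | wind) only ~fog is left, so fog = False.
Set idle = True.
All clauses satisfied.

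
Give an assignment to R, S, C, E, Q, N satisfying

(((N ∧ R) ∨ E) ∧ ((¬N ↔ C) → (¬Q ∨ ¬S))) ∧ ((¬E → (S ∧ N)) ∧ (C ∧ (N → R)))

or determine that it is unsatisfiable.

R = False; S = False; C = True; E = True; Q = True; N = False

  ((N ∧ R) ∨ E) ∧ ((¬N ↔ C) → (¬Q ∨ ¬S)) = True
    (N ∧ R) ∨ E = True
      N ∧ R = False
    (¬N ↔ C) → (¬Q ∨ ¬S) = True
      ¬N ↔ C = True
        ¬N = True
      ¬Q ∨ ¬S = True
        ¬Q = False
        ¬S = True
  (¬E → (S ∧ N)) ∧ (C ∧ (N → R)) = True
    ¬E → (S ∧ N) = True
      ¬E = False
      S ∧ N = False
    C ∧ (N → R) = True
      N → R = True
Both conjuncts True, so the formula holds.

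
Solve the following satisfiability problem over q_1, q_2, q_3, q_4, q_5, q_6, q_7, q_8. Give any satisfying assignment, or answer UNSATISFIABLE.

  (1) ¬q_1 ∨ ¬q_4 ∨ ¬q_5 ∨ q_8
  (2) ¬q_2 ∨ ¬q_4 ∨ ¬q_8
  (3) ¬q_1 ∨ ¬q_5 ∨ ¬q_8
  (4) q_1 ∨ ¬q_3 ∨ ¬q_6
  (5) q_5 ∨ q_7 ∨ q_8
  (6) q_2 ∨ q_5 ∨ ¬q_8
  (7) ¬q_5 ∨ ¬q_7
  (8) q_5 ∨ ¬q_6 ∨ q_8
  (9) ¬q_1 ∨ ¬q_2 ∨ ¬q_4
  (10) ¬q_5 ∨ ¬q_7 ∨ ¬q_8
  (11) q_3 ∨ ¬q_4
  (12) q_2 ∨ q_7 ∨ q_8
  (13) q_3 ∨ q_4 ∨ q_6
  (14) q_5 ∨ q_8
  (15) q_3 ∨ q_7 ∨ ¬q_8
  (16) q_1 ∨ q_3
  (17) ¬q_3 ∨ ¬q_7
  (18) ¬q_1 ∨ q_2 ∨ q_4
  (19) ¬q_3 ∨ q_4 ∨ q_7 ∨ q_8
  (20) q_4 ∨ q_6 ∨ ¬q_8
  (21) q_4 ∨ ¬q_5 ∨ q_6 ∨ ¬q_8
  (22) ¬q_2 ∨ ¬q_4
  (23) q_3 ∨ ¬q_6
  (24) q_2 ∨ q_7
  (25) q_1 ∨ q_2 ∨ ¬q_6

Set q_1 = True.
Try q_2 = False:
  (¬q_1 ∨ q_2 ∨ q_4) forces q_4 = True.
  (q_3 ∨ ¬q_4) forces q_3 = True.
  (¬q_3 ∨ ¬q_7) forces q_7 = False.
  clause (q_2 ∨ q_7) is falsified — backtrack.
So q_2 = True.
  then (¬q_1 ∨ ¬q_2 ∨ ¬q_4) forces q_4 = False.
Set q_3 = True.
  then (¬q_3 ∨ ¬q_7) forces q_7 = False.
  then (¬q_3 ∨ q_4 ∨ q_7 ∨ q_8) forces q_8 = True.
  then (q_4 ∨ q_6 ∨ ¬q_8) forces q_6 = True.
  then (¬q_1 ∨ ¬q_5 ∨ ¬q_8) forces q_5 = False.
All clauses satisfied.

q_1 = True, q_2 = True, q_3 = True, q_4 = False, q_5 = False, q_6 = True, q_7 = False, q_8 = True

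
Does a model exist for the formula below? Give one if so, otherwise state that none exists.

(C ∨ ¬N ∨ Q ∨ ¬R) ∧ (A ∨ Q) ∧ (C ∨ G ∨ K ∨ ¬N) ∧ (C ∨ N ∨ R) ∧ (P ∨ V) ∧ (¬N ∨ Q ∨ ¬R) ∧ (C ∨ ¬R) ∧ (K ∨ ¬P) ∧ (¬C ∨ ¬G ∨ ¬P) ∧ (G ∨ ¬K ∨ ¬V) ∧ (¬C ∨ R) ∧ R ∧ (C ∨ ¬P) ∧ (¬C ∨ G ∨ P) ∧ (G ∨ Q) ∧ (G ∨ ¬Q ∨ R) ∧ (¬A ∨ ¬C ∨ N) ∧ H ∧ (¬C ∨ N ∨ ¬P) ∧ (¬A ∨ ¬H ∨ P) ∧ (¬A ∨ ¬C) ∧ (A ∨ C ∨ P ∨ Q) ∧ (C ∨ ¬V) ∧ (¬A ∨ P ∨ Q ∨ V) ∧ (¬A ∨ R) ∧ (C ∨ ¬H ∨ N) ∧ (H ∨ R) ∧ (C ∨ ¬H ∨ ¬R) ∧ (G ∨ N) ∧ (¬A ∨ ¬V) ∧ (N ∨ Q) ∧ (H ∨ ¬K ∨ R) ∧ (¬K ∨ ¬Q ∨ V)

Unit clause (R) forces R = True.
Unit clause (H) forces H = True.
In (C ∨ ¬H ∨ ¬R) only C is left, so C = True.
In (¬A ∨ ¬C) only ¬A is left, so A = False.
In (A ∨ Q) only Q is left, so Q = True.
Try V = False:
  (P ∨ V) forces P = True.
  (K ∨ ¬P) forces K = True.
  clause (¬K ∨ ¬Q ∨ V) is falsified — backtrack.
So V = True.
Set G = True.
  then (¬C ∨ ¬G ∨ ¬P) forces P = False.
Set N = False.
Set K = False.
All clauses satisfied.

R = True; V = True; A = False; Q = True; C = True; G = True; N = False; H = True; P = False; K = False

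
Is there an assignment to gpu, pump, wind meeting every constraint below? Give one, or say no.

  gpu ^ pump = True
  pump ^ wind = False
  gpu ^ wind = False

Unsatisfiable

Adding constraints 1, 2, 3 mod 2: every variable appears an even number of times on the left, so the left side is 0.
But the right sides sum to 1 (mod 2). 0 ≠ 1 — the system is inconsistent.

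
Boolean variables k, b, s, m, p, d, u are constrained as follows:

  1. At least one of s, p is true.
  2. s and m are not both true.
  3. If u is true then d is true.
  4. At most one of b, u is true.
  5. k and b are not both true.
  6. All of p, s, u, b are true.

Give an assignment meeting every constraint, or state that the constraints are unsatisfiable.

The formula is unsatisfiable.

Case b = True:
  (4) with b=T forces u = False.
  Constraint (6) is violated (u=F) — contradiction.
Case b = False:
  Constraint (6) is violated (b=F) — contradiction.
Both cases fail — unsatisfiable.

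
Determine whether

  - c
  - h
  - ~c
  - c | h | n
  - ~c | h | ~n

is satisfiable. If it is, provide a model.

The formula is unsatisfiable.

Case c = True:
  Clause (~c) is falsified — contradiction.
Case c = False:
  Clause (c) is falsified — contradiction.
Both cases fail, so the formula is unsatisfiable.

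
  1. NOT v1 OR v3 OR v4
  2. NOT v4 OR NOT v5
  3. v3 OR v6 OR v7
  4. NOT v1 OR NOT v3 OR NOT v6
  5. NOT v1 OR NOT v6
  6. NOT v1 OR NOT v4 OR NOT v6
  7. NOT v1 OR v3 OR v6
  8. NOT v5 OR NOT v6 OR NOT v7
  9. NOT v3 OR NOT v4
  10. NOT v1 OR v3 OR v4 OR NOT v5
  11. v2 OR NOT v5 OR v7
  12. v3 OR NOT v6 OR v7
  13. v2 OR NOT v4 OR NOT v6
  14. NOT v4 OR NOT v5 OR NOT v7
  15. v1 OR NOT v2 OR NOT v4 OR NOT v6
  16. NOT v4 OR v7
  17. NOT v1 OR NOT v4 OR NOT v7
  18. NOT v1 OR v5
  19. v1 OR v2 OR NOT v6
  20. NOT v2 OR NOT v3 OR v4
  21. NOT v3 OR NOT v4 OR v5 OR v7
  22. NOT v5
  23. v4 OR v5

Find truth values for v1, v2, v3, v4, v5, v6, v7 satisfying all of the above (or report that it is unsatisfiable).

v1=F; v2=F; v3=F; v4=T; v5=F; v6=F; v7=T

Unit clause (NOT v5) forces v5 = False.
In (v4 OR v5) only v4 is left, so v4 = True.
In (NOT v3 OR NOT v4) only NOT v3 is left, so v3 = False.
In (NOT v4 OR v7) only v7 is left, so v7 = True.
In (NOT v1 OR NOT v4 OR NOT v7) only NOT v1 is left, so v1 = False.
Set v2 = False.
  then (v2 OR NOT v4 OR NOT v6) forces v6 = False.
All clauses satisfied.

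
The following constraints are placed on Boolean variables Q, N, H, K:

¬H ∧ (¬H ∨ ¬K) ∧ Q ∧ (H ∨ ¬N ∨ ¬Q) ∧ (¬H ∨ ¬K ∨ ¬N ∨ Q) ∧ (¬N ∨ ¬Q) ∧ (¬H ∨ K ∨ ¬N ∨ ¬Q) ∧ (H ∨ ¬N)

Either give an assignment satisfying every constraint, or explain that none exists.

Unit clause (¬H) forces H = False.
Unit clause (Q) forces Q = True.
In (H ∨ ¬N ∨ ¬Q) only ¬N is left, so N = False.
Set K = False.
Check each clause:
  (¬H): ¬H holds.
  (¬H ∨ ¬K): ¬H holds.
  (Q): Q holds.
  (H ∨ ¬N ∨ ¬Q): ¬N holds.
  (¬H ∨ ¬K ∨ ¬N ∨ Q): ¬H holds.
  (¬N ∨ ¬Q): ¬N holds.
  (¬H ∨ K ∨ ¬N ∨ ¬Q): ¬H holds.
  (H ∨ ¬N): ¬N holds.
All clauses satisfied.

Q=T; N=F; H=F; K=F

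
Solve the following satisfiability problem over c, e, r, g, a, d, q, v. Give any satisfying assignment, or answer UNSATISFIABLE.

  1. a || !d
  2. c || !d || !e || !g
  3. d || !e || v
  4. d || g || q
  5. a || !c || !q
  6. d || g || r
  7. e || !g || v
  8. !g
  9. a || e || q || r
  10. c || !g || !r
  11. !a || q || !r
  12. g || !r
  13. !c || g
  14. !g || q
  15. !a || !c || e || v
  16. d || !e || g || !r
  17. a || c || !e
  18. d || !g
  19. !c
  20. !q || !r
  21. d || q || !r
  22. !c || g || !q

Unit clause (!g) forces g = False.
In (g || !r) only !r is left, so r = False.
In (!c || g) only !c is left, so c = False.
In (d || g || r) only d is left, so d = True.
In (a || !d) only a is left, so a = True.
Set e = True.
Set q = False.
Set v = True.
All clauses satisfied.

c = False, e = True, r = False, g = False, a = True, d = True, q = False, v = True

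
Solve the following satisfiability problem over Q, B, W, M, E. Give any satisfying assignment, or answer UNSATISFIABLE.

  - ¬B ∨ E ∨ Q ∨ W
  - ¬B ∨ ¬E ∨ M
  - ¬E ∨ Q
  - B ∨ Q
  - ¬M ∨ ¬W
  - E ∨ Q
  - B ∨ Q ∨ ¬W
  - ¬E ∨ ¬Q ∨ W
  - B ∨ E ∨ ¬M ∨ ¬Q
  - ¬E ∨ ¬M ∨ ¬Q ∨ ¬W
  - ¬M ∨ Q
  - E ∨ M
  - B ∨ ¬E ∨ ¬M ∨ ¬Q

Q: True, B: False, W: True, M: False, E: True

Try Q = False:
  (¬E ∨ Q) forces E = False.
  clause (E ∨ Q) is falsified — backtrack.
So Q = True.
Set B = False.
Try W = False:
  (¬E ∨ ¬Q ∨ W) forces E = False.
  (B ∨ E ∨ ¬M ∨ ¬Q) forces M = False.
  clause (E ∨ M) is falsified — backtrack.
So W = True.
  then (¬M ∨ ¬W) forces M = False.
  then (E ∨ M) forces E = True.
All clauses satisfied.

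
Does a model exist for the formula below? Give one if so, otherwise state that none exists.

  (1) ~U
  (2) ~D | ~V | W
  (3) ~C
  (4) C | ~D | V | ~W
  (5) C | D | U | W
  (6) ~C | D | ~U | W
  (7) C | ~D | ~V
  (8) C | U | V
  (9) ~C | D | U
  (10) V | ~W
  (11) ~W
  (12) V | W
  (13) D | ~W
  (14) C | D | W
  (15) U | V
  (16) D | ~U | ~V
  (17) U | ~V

Case U = True:
  Clause (~U) is falsified — contradiction.
Case U = False:
  (~C) forces C = False.
  (C | U | V) forces V = True.
  Clause (U | ~V) is falsified — contradiction.
Both cases fail, so the formula is unsatisfiable.

No satisfying assignment exists.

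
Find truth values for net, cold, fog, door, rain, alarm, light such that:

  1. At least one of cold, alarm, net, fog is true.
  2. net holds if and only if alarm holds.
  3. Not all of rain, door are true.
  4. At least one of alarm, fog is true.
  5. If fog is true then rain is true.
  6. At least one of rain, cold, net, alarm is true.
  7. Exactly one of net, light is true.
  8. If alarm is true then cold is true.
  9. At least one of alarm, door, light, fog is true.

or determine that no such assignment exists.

net = True, cold = True, fog = False, door = True, rain = False, alarm = True, light = False

  (1) {cold, alarm, net, fog}: 3 true — at least one ✓
  (2) net=T, alarm=T — same ✓
  (3) {rain, door}: 1/2 true — not all ✓
  (4) {alarm, fog}: 1 true — at least one ✓
  (5) fog=F ⇒ rain: vacuous ✓
  (6) {rain, cold, net, alarm}: 3 true — at least one ✓
  (7) {net, light}: 1 true — exactly one ✓
  (8) alarm=T ⇒ cold: T ✓
  (9) {alarm, door, light, fog}: 2 true — at least one ✓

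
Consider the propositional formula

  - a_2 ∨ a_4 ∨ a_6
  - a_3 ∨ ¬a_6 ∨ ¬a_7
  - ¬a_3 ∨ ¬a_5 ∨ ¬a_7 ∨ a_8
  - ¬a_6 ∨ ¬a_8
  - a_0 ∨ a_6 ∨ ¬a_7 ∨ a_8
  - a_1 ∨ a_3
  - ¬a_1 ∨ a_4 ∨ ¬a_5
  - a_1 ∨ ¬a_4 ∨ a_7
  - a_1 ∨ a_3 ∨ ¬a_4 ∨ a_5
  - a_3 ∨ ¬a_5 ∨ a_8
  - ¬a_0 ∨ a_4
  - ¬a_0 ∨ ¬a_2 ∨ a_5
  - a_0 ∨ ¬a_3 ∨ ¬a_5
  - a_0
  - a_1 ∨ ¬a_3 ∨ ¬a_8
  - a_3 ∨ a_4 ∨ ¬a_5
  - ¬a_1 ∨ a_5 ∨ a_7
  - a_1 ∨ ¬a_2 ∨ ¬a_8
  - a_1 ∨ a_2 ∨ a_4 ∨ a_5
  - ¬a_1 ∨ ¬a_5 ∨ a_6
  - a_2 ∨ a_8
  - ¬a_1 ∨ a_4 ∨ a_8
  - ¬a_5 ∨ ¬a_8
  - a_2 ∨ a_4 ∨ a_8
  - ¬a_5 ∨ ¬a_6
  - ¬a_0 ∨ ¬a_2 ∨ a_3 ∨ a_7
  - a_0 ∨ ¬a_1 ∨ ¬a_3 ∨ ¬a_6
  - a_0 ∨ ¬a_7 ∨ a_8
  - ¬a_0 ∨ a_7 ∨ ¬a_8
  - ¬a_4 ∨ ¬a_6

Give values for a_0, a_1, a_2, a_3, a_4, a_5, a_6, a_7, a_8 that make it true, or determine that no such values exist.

Unit clause (a_0) forces a_0 = True.
In (¬a_0 ∨ a_4) only a_4 is left, so a_4 = True.
In (¬a_4 ∨ ¬a_6) only ¬a_6 is left, so a_6 = False.
Set a_1 = True.
  then (¬a_1 ∨ ¬a_5 ∨ a_6) forces a_5 = False.
  then (¬a_0 ∨ ¬a_2 ∨ a_5) forces a_2 = False.
  then (¬a_1 ∨ a_5 ∨ a_7) forces a_7 = True.
  then (a_2 ∨ a_8) forces a_8 = True.
Set a_3 = False.
All clauses satisfied.

a_0 = True, a_1 = True, a_2 = False, a_3 = False, a_4 = True, a_5 = False, a_6 = False, a_7 = True, a_8 = True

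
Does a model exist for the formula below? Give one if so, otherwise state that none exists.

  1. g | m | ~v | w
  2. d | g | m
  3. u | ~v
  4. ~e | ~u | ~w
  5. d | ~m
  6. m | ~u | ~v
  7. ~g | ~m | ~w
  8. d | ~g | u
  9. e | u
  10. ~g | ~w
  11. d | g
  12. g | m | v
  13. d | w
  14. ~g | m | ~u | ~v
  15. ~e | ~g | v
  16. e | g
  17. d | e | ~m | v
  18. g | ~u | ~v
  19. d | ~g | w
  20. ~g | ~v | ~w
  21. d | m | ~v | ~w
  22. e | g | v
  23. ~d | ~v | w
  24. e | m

Set w = False.
  then (d | w) forces d = True.
  then (~d | ~v | w) forces v = False.
Set e = True.
  then (~e | ~g | v) forces g = False.
  then (g | m | v) forces m = True.
Set u = False.
All clauses satisfied.

w: False, e: True, m: True, d: True, v: False, g: False, u: False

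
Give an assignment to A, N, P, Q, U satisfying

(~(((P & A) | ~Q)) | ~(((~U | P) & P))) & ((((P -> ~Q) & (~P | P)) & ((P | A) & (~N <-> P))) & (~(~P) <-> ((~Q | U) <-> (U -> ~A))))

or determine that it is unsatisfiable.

A = True, N = True, P = False, Q = False, U = True

  ~(((P & A) | ~Q)) | ~(((~U | P) & P)) = True
    ~(((P & A) | ~Q)) = False
      (P & A) | ~Q = True
        P & A = False
        ~Q = True
    ~(((~U | P) & P)) = True
      (~U | P) & P = False
        ~U | P = False
          ~U = False
  (((P -> ~Q) & (~P | P)) & ((P | A) & (~N <-> P))) & (~(~P) <-> ((~Q | U) <-> (U -> ~A))) = True
    ((P -> ~Q) & (~P | P)) & ((P | A) & (~N <-> P)) = True
      (P -> ~Q) & (~P | P) = True
        P -> ~Q = True
          ~Q = True
        ~P | P = True
          ~P = True
      (P | A) & (~N <-> P) = True
        P | A = True
        ~N <-> P = True
          ~N = False
    ~(~P) <-> ((~Q | U) <-> (U -> ~A)) = True
      ~(~P) = False
        ~P = True
      (~Q | U) <-> (U -> ~A) = False
        ~Q | U = True
          ~Q = True
        U -> ~A = False
          ~A = False
Both conjuncts True, so the formula holds.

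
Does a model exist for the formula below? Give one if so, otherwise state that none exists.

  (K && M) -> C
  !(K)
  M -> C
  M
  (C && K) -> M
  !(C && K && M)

Unit clause (M) forces M = True.
Unit clause (!K) forces K = False.
In (C || !M) only C is left, so C = True.
Check each clause:
  (M): M holds.
  (!K): !K holds.
  (!C || !K || !M): !K holds.
  (C || !K || !M): C holds.
  (!C || !K || M): !K holds.
  (C || !M): C holds.
All clauses satisfied.

C = True, K = False, M = True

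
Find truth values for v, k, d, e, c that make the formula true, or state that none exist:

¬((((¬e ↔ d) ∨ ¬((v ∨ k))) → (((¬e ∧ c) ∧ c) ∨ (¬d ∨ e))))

v: True, k: True, d: True, e: False, c: False

  ¬((((¬e ↔ d) ∨ ¬((v ∨ k))) → (((¬e ∧ c) ∧ c) ∨ (¬d ∨ e)))) = True
    ((¬e ↔ d) ∨ ¬((v ∨ k))) → (((¬e ∧ c) ∧ c) ∨ (¬d ∨ e)) = False
      (¬e ↔ d) ∨ ¬((v ∨ k)) = True
        ¬e ↔ d = True
          ¬e = True
        ¬((v ∨ k)) = False
          v ∨ k = True
      ((¬e ∧ c) ∧ c) ∨ (¬d ∨ e) = False
        (¬e ∧ c) ∧ c = False
          ¬e ∧ c = False
            ¬e = True
        ¬d ∨ e = False
          ¬d = False
The formula evaluates to True.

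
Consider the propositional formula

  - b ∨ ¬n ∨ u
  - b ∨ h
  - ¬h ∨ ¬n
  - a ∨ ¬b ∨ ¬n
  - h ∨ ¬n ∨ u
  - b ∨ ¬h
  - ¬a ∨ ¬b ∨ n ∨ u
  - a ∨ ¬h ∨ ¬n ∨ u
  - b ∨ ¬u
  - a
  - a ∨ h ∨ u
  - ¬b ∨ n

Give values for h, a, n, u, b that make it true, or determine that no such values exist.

h: False, a: True, n: True, u: True, b: True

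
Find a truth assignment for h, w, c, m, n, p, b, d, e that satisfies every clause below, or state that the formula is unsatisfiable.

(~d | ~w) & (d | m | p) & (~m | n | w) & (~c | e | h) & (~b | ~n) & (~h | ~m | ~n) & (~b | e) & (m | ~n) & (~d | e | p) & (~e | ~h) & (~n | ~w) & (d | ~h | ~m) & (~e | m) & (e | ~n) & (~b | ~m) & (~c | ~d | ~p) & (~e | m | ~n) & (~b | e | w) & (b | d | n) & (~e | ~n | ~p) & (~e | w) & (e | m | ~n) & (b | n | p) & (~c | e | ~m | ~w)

Set h = False.
Set w = False.
  then (~e | w) forces e = False.
  then (~c | e | h) forces c = False.
  then (~b | e) forces b = False.
  then (e | ~n) forces n = False.
  then (b | d | n) forces d = True.
  then (b | n | p) forces p = True.
  then (~m | n | w) forces m = False.
All clauses satisfied.

h = False, w = False, c = False, m = False, n = False, p = True, b = False, d = True, e = False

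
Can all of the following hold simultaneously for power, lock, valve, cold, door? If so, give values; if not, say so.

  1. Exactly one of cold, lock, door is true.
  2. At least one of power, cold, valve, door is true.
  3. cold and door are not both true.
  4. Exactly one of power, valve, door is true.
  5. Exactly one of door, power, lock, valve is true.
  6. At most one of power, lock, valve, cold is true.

power: False, lock: False, valve: False, cold: False, door: True

  (1) {cold, lock, door}: 1 true — exactly one ✓
  (2) {power, cold, valve, door}: 1 true — at least one ✓
  (3) cold=F, door=T — not both ✓
  (4) {power, valve, door}: 1 true — exactly one ✓
  (5) {door, power, lock, valve}: 1 true — exactly one ✓
  (6) {power, lock, valve, cold}: 0 true — at most one ✓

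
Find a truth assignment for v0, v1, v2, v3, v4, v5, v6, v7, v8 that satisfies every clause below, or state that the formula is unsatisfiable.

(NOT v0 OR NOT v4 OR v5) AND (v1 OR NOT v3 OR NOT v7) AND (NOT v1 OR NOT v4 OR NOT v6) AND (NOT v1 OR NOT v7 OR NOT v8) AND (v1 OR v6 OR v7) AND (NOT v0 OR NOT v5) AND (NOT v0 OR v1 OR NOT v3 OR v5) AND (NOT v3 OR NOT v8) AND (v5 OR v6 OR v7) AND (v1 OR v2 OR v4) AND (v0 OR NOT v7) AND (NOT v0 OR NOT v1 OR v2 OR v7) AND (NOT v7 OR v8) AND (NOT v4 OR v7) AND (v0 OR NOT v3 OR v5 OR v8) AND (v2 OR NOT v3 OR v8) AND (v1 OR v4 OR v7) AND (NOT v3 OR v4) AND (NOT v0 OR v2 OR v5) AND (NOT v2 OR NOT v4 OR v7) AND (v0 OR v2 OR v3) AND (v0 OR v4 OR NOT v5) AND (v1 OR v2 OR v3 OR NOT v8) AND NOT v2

Case v3 = True:
  (NOT v3 OR NOT v8) forces v8 = False.
  (NOT v7 OR v8) forces v7 = False.
  (NOT v4 OR v7) forces v4 = False.
  Clause (NOT v3 OR v4) is falsified — contradiction.
Case v3 = False:
  (NOT v2) forces v2 = False.
  (v0 OR v2 OR v3) forces v0 = True.
  (NOT v0 OR NOT v5) forces v5 = False.
  Clause (NOT v0 OR v2 OR v5) is falsified — contradiction.
Both cases fail, so the formula is unsatisfiable.

UNSATISFIABLE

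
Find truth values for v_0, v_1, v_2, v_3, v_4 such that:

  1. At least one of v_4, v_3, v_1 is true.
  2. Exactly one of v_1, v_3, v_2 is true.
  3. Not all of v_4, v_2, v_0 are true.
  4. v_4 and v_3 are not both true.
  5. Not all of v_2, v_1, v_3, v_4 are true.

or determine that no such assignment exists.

v_0: True; v_1: True; v_2: False; v_3: False; v_4: True

  (1) {v_4, v_3, v_1}: 2 true — at least one ✓
  (2) {v_1, v_3, v_2}: 1 true — exactly one ✓
  (3) {v_4, v_2, v_0}: 2/3 true — not all ✓
  (4) v_4=T, v_3=F — not both ✓
  (5) {v_2, v_1, v_3, v_4}: 2/4 true — not all ✓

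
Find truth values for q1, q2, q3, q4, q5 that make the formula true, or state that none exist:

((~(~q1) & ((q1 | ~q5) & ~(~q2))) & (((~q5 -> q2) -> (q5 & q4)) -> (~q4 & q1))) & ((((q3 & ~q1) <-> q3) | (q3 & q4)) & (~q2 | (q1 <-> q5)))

q1=T; q2=T; q3=F; q4=F; q5=T

  (~(~q1) & ((q1 | ~q5) & ~(~q2))) & (((~q5 -> q2) -> (q5 & q4)) -> (~q4 & q1)) = True
    ~(~q1) & ((q1 | ~q5) & ~(~q2)) = True
      ~(~q1) = True
        ~q1 = False
      (q1 | ~q5) & ~(~q2) = True
        q1 | ~q5 = True
          ~q5 = False
        ~(~q2) = True
          ~q2 = False
    ((~q5 -> q2) -> (q5 & q4)) -> (~q4 & q1) = True
      (~q5 -> q2) -> (q5 & q4) = False
        ~q5 -> q2 = True
          ~q5 = False
        q5 & q4 = False
      ~q4 & q1 = True
        ~q4 = True
  (((q3 & ~q1) <-> q3) | (q3 & q4)) & (~q2 | (q1 <-> q5)) = True
    ((q3 & ~q1) <-> q3) | (q3 & q4) = True
      (q3 & ~q1) <-> q3 = True
        q3 & ~q1 = False
          ~q1 = False
      q3 & q4 = False
    ~q2 | (q1 <-> q5) = True
      ~q2 = False
      q1 <-> q5 = True
Both conjuncts True, so the formula holds.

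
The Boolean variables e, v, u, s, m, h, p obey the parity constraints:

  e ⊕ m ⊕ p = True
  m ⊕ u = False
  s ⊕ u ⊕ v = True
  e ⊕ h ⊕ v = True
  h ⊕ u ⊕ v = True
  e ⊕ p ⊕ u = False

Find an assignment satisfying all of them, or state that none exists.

Unsatisfiable

Adding constraints 1, 2, 6 mod 2: every variable appears an even number of times on the left, so the left side is 0.
But the right sides sum to 1 (mod 2). 0 ≠ 1 — the system is inconsistent.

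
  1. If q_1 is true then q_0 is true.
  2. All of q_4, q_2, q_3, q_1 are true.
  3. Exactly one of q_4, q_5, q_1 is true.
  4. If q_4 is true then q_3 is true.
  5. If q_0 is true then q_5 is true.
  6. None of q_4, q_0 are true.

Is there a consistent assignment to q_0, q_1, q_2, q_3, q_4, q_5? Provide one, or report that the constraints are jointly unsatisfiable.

Unsatisfiable — no assignment works.

Case q_4 = True:
  Constraint (6) is violated (q_4=T) — contradiction.
Case q_4 = False:
  Constraint (2) is violated (q_4=F) — contradiction.
Both cases fail — unsatisfiable.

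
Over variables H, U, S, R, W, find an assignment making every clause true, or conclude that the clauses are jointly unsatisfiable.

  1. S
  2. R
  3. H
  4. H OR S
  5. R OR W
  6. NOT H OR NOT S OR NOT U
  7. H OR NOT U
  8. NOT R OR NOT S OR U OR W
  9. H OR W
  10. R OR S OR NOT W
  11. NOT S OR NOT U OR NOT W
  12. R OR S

Unit clause (S) forces S = True.
Unit clause (R) forces R = True.
Unit clause (H) forces H = True.
In (NOT H OR NOT S OR NOT U) only NOT U is left, so U = False.
In (NOT R OR NOT S OR U OR W) only W is left, so W = True.
All clauses satisfied.

H=T, U=F, S=T, R=T, W=T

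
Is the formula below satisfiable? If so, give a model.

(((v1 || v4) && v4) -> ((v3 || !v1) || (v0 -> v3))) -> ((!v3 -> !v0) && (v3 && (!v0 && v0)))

v0 = True, v1 = True, v3 = False, v4 = True

  (((v1 || v4) && v4) -> ((v3 || !v1) || (v0 -> v3))) -> ((!v3 -> !v0) && (v3 && (!v0 && v0))) = True
    ((v1 || v4) && v4) -> ((v3 || !v1) || (v0 -> v3)) = False
      (v1 || v4) && v4 = True
        v1 || v4 = True
      (v3 || !v1) || (v0 -> v3) = False
        v3 || !v1 = False
          !v1 = False
        v0 -> v3 = False
    (!v3 -> !v0) && (v3 && (!v0 && v0)) = False
      !v3 -> !v0 = False
        !v3 = True
        !v0 = False
      v3 && (!v0 && v0) = False
        !v0 && v0 = False
          !v0 = False
The formula evaluates to True.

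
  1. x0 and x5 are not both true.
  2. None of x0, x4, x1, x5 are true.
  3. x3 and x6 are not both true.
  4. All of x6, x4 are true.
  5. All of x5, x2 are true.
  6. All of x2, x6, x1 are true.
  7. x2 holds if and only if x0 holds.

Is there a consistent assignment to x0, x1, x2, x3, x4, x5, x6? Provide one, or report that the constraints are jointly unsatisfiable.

No satisfying assignment exists.

Case x1 = True:
  Constraint (2) is violated (x1=T) — contradiction.
Case x1 = False:
  Constraint (6) is violated (x1=F) — contradiction.
Both cases fail — unsatisfiable.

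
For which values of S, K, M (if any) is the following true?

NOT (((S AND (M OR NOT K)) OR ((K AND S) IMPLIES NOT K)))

S = True; K = True; M = False

  NOT (((S AND (M OR NOT K)) OR ((K AND S) IMPLIES NOT K))) = True
    (S AND (M OR NOT K)) OR ((K AND S) IMPLIES NOT K) = False
      S AND (M OR NOT K) = False
        M OR NOT K = False
          NOT K = False
      (K AND S) IMPLIES NOT K = False
        K AND S = True
        NOT K = False
The formula evaluates to True.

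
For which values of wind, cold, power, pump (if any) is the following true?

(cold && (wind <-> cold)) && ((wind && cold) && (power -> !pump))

wind=T, cold=T, power=F, pump=T

  cold && (wind <-> cold) = True
    wind <-> cold = True
  (wind && cold) && (power -> !pump) = True
    wind && cold = True
    power -> !pump = True
      !pump = False
Both conjuncts True, so the formula holds.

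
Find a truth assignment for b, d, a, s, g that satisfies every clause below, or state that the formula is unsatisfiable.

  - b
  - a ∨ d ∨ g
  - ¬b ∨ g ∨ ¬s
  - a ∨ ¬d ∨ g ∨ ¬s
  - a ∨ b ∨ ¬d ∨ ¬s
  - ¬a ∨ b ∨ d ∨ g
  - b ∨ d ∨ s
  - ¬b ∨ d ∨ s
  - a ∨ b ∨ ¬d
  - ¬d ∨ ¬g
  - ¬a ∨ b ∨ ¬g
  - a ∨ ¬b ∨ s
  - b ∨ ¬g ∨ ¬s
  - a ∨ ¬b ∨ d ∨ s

b: True, d: False, a: False, s: True, g: True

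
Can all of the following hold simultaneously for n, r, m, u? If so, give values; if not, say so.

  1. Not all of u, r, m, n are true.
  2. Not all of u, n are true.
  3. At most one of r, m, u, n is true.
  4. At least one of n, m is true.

n: True; r: False; m: False; u: False

  (1) {u, r, m, n}: 1/4 true — not all ✓
  (2) {u, n}: 1/2 true — not all ✓
  (3) {r, m, u, n}: 1 true — at most one ✓
  (4) {n, m}: 1 true — at least one ✓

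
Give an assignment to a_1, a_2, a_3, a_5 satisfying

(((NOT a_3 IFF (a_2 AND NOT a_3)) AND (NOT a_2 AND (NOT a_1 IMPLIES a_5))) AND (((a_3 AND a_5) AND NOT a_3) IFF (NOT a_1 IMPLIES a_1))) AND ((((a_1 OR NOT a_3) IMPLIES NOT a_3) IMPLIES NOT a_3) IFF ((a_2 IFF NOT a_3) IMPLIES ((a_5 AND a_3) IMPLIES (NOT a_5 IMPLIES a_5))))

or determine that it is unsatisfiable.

Unsatisfiable — no assignment works.

Case a_2 = True: the conjunct NOT a_2 is False.
Case a_2 = False: the formula simplifies to ((a_3 AND (NOT a_1 IMPLIES a_5)) AND (((a_3 AND a_5) AND NOT a_3) IFF (NOT a_1 IMPLIES a_1))) AND ((((a_1 OR NOT a_3) IMPLIES NOT a_3) IMPLIES NOT a_3) IFF (a_3 IMPLIES ((a_5 AND a_3) IMPLIES (NOT a_5 IMPLIES a_5)))).
  a_3 = True: simplifies to ((NOT a_1 IMPLIES a_5) AND NOT ((NOT a_1 IMPLIES a_1))) AND (a_1 IFF (a_5 IMPLIES (NOT a_5 IMPLIES a_5))).
    a_1 = True: the conjunct NOT ((NOT a_1 IMPLIES a_1)) becomes NOT ((False IMPLIES True)) = False.
    a_1 = False: simplifies to a_5 AND NOT ((a_5 IMPLIES (NOT a_5 IMPLIES a_5))).
      a_5 = True: the conjunct NOT ((a_5 IMPLIES (NOT a_5 IMPLIES a_5))) becomes NOT ((True IMPLIES True)) = False.
      a_5 = False: the conjunct a_5 is False.
  a_3 = False: the conjunct a_3 is False.
Both cases fail — unsatisfiable.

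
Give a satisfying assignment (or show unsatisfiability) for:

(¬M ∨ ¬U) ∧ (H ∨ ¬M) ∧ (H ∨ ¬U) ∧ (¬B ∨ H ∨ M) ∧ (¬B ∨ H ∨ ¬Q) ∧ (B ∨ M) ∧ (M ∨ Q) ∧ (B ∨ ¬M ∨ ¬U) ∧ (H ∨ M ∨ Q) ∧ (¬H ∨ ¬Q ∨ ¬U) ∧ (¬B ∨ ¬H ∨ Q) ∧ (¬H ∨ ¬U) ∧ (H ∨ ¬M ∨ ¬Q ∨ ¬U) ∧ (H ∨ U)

Set Q = False.
  then (M ∨ Q) forces M = True.
  then (¬M ∨ ¬U) forces U = False.
  then (H ∨ ¬M) forces H = True.
  then (¬B ∨ ¬H ∨ Q) forces B = False.
All clauses satisfied.

Q = False, H = True, M = True, U = False, B = False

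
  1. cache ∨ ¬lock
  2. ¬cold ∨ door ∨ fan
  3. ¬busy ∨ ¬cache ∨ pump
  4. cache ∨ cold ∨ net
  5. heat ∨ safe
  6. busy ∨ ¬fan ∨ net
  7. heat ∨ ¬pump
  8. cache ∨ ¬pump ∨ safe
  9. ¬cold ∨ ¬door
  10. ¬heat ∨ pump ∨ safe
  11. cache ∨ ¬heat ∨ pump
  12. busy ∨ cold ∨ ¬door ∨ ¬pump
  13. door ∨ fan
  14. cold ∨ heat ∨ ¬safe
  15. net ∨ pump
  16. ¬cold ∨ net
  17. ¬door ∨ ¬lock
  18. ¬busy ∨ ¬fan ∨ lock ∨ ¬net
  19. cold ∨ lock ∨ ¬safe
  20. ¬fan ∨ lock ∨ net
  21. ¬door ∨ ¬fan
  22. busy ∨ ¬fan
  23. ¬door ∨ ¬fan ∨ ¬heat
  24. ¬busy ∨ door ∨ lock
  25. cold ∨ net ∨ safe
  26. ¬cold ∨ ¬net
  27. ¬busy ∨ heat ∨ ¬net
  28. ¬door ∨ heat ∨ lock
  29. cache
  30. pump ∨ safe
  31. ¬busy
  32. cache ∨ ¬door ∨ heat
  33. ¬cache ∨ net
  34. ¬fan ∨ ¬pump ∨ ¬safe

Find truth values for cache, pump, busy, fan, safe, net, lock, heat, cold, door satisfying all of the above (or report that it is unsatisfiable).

Unsatisfiable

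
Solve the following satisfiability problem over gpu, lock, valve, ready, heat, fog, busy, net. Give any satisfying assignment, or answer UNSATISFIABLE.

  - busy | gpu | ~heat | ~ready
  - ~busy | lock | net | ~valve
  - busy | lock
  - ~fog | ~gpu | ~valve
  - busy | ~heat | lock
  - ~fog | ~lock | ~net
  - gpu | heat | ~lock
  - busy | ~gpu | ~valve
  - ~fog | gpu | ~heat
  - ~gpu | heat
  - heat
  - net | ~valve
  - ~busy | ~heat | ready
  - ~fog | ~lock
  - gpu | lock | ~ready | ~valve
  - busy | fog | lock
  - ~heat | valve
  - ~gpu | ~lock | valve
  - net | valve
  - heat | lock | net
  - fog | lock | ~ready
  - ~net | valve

gpu=T; lock=T; valve=T; ready=T; heat=T; fog=F; busy=T; net=T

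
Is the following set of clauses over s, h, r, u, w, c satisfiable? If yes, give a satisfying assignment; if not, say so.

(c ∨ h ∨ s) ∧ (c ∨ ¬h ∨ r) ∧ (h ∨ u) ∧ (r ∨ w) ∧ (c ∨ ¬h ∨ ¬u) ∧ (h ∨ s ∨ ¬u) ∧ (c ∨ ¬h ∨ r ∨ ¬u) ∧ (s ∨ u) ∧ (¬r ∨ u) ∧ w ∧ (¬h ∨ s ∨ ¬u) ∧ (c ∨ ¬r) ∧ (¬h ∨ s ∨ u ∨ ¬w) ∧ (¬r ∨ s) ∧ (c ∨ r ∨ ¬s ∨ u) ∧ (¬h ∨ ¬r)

Unit clause (w) forces w = True.
Try s = False:
  (s ∨ u) forces u = True.
  (h ∨ s ∨ ¬u) forces h = True.
  clause (¬h ∨ s ∨ ¬u) is falsified — backtrack.
So s = True.
Set h = True.
  then (¬h ∨ ¬r) forces r = False.
  then (c ∨ ¬h ∨ r) forces c = True.
Set u = False.
All clauses satisfied.

s=T, h=T, r=F, u=F, w=T, c=T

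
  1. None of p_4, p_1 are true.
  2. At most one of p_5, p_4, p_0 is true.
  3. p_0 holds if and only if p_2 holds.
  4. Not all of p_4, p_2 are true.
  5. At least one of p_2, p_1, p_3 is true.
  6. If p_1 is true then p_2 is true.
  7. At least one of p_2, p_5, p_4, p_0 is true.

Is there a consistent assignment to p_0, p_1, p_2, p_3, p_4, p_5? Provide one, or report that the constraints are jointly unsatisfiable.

p_0: True; p_1: False; p_2: True; p_3: False; p_4: False; p_5: False

  (1) {p_4, p_1}: 0 true — none ✓
  (2) {p_5, p_4, p_0}: 1 true — at most one ✓
  (3) p_0=T, p_2=T — same ✓
  (4) {p_4, p_2}: 1/2 true — not all ✓
  (5) {p_2, p_1, p_3}: 1 true — at least one ✓
  (6) p_1=F ⇒ p_2: vacuous ✓
  (7) {p_2, p_5, p_4, p_0}: 2 true — at least one ✓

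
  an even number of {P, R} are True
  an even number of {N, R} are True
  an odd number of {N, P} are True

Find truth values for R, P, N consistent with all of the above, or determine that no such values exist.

No satisfying assignment exists.

Adding constraints 1, 2, 3 mod 2: every variable appears an even number of times on the left, so the left side is 0.
But the right sides sum to 1 (mod 2). 0 ≠ 1 — the system is inconsistent.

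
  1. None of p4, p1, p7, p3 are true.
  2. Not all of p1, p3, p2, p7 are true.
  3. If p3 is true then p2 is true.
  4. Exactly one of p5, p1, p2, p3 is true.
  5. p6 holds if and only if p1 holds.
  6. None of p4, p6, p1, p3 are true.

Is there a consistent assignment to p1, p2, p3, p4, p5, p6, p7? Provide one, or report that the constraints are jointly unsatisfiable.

p1 = False, p2 = False, p3 = False, p4 = False, p5 = True, p6 = False, p7 = False

  (1) {p4, p1, p7, p3}: 0 true — none ✓
  (2) {p1, p3, p2, p7}: 0/4 true — not all ✓
  (3) p3=F ⇒ p2: vacuous ✓
  (4) {p5, p1, p2, p3}: 1 true — exactly one ✓
  (5) p6=F, p1=F — same ✓
  (6) {p4, p6, p1, p3}: 0 true — none ✓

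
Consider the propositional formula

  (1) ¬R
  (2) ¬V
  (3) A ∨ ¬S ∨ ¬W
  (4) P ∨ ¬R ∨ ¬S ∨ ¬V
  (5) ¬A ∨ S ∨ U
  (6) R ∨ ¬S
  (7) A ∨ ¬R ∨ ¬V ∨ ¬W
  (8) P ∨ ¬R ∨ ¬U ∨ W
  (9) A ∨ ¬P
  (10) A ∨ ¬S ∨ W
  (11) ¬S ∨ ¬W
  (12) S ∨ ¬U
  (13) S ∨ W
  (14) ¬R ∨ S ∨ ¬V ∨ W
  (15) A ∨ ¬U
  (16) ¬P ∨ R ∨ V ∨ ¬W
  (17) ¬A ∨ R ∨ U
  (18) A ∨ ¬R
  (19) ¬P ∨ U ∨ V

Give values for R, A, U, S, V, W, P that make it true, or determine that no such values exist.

Unit clause (¬R) forces R = False.
Unit clause (¬V) forces V = False.
In (R ∨ ¬S) only ¬S is left, so S = False.
In (S ∨ ¬U) only ¬U is left, so U = False.
In (S ∨ W) only W is left, so W = True.
In (¬P ∨ R ∨ V ∨ ¬W) only ¬P is left, so P = False.
In (¬A ∨ R ∨ U) only ¬A is left, so A = False.
All clauses satisfied.

R = False; A = False; U = False; S = False; V = False; W = True; P = False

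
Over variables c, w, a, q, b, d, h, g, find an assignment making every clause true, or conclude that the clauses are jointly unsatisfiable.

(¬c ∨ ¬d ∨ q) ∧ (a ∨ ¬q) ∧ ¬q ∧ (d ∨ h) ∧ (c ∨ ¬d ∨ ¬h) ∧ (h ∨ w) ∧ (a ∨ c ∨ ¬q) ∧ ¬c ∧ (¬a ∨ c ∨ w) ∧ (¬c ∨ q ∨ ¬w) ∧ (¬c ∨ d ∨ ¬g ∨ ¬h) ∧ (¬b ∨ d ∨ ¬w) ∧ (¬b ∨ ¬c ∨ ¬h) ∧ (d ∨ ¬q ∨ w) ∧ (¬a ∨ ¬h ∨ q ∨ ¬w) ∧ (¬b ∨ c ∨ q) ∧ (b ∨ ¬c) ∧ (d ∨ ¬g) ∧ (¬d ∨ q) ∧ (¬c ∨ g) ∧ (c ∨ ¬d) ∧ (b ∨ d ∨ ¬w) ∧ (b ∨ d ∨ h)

Unit clause (¬q) forces q = False.
Unit clause (¬c) forces c = False.
In (¬b ∨ c ∨ q) only ¬b is left, so b = False.
In (¬d ∨ q) only ¬d is left, so d = False.
In (b ∨ d ∨ ¬w) only ¬w is left, so w = False.
In (b ∨ d ∨ h) only h is left, so h = True.
In (¬a ∨ c ∨ w) only ¬a is left, so a = False.
In (d ∨ ¬g) only ¬g is left, so g = False.
All clauses satisfied.

c = False, w = False, a = False, q = False, b = False, d = False, h = True, g = False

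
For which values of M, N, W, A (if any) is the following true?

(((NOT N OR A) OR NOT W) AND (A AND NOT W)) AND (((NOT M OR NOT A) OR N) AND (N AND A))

M = True; N = True; W = False; A = True

  ((NOT N OR A) OR NOT W) AND (A AND NOT W) = True
    (NOT N OR A) OR NOT W = True
      NOT N OR A = True
        NOT N = False
      NOT W = True
    A AND NOT W = True
      NOT W = True
  ((NOT M OR NOT A) OR N) AND (N AND A) = True
    (NOT M OR NOT A) OR N = True
      NOT M OR NOT A = False
        NOT M = False
        NOT A = False
    N AND A = True
Both conjuncts True, so the formula holds.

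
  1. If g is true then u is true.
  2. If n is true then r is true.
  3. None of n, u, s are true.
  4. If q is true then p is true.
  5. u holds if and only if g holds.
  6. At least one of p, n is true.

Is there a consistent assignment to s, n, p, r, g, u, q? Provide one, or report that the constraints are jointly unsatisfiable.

s=F, n=F, p=T, r=T, g=F, u=F, q=T

  (1) g=F ⇒ u: vacuous ✓
  (2) n=F ⇒ r: vacuous ✓
  (3) {n, u, s}: 0 true — none ✓
  (4) q=T ⇒ p: T ✓
  (5) u=F, g=F — same ✓
  (6) {p, n}: 1 true — at least one ✓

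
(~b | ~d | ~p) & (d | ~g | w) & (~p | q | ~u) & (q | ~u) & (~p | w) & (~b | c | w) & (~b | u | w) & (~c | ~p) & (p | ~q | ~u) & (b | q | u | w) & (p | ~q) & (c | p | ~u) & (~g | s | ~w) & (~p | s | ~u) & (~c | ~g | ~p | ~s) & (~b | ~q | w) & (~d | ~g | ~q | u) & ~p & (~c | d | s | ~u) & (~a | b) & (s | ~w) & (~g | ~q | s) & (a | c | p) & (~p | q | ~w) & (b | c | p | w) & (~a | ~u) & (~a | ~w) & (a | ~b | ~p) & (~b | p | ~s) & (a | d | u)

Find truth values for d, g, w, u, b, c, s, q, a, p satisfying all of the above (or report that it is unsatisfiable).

Unit clause (~p) forces p = False.
In (p | ~q) only ~q is left, so q = False.
In (q | ~u) only ~u is left, so u = False.
Try d = False:
  (a | d | u) forces a = True.
  (~a | b) forces b = True.
  (~b | u | w) forces w = True.
  clause (~a | ~w) is falsified — backtrack.
So d = True.
Set g = True.
Set w = True.
  then (~g | s | ~w) forces s = True.
  then (~a | ~w) forces a = False.
  then (~b | p | ~s) forces b = False.
  then (a | c | p) forces c = True.
All clauses satisfied.

d: True; g: True; w: True; u: False; b: False; c: True; s: True; q: False; a: False; p: False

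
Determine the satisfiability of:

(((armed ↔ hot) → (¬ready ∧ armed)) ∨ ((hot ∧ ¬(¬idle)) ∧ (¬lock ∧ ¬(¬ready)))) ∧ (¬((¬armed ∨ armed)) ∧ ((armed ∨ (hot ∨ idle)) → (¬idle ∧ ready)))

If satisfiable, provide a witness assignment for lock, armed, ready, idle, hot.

The conjunct ¬((¬armed ∨ armed)) is unsatisfiable on its own:
  armed=F: evaluates to False.
  armed=T: evaluates to False.
So the whole conjunction is unsatisfiable.

Unsatisfiable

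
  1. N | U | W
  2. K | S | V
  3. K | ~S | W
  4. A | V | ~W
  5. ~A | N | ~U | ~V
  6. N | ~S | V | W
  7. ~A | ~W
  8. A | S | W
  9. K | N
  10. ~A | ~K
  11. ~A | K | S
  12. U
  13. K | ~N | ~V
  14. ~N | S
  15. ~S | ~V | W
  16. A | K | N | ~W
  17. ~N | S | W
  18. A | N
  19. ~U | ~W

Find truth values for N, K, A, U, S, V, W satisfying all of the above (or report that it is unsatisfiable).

Unit clause (U) forces U = True.
In (~U | ~W) only ~W is left, so W = False.
Set N = True.
  then (~N | S) forces S = True.
  then (~S | ~V | W) forces V = False.
  then (K | ~S | W) forces K = True.
  then (~A | ~K) forces A = False.
All clauses satisfied.

N: True; K: True; A: False; U: True; S: True; V: False; W: False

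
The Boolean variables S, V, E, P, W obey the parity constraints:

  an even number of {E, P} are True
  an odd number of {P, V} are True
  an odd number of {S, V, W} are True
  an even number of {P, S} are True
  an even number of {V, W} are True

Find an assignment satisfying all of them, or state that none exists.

S = True, V = False, E = True, P = True, W = False

{E, P}: 2 true → even ✓
{P, V}: 1 true → odd ✓
{S, V, W}: 1 true → odd ✓
{P, S}: 2 true → even ✓
{V, W}: 0 true → even ✓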